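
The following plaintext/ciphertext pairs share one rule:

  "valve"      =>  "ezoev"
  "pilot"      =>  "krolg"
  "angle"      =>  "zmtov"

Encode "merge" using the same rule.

This is the alphabet-reversal cipher (Atbash): a becomes z, b becomes y, etc.
On merge: m↔n, e↔v, r↔i, g↔t, e↔v.

nvitv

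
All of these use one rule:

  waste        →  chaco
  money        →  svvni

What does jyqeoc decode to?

driver

In waste: w→c is +6, a→h is +7, s→a is +8, t→c is +9 — the shift increases by 1 each position. Letter i (0-indexed) is shifted by i+6, so successive shifts are 6, 7, 8, ….
Reversing it on jyqeoc: j−6=d, y−7=r, q−8=i, e−9=v, o−10=e, c−11=r.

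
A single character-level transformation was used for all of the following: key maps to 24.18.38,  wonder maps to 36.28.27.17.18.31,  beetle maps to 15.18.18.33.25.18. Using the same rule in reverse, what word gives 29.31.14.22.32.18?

k is letter #11 and maps to 24: an offset of 13. Each letter is replaced by its alphabet position (a=1..z=26) + 13.
Undoing it on 29.31.14.22.32.18: 29→(29−13)÷1=16=p, 31→(31−13)÷1=18=r, 14→(14−13)÷1=1=a, 22→(22−13)÷1=9=i, 32→(32−13)÷1=19=s, 18→(18−13)÷1=5=e.

praise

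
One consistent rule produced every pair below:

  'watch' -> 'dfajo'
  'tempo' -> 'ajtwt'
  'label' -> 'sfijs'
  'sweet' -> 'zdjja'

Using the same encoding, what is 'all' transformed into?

fss

The shift depends on letter class: consonant w→d is +7, but vowel a→f is +5. Vowels shift forward by 5 and consonants shift forward by 7.
On all: a(vowel)+5=f, l(cons)+7=s, l(cons)+7=s.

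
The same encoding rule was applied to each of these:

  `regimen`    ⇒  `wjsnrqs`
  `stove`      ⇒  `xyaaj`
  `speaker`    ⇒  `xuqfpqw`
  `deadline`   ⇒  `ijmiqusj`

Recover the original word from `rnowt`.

micro

Shifts by position in regimen: pos 0: r→w (+5), pos 1: e→j (+5), pos 2: g→s (+12), pos 3: i→n (+5), pos 4: m→r (+5), pos 5: e→q (+12) — repeating every 3. A repeating key of period 3 is used — shifts +5, +5, +12 over and over.
Decoding rnowt: r−5=m, n−5=i, o−12=c, w−5=r, t−5=o.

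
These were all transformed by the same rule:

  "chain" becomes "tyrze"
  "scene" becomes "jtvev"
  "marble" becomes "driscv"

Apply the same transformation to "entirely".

vekzivcp

Compare letters: c→t is +17, h→y is +17, a→r is +17 — a constant shift. Every letter moves 17 places later in the alphabet, wrapping around z→a.
Applying it to entirely: e+17=v, n+17=e, t+17=k, i+17=z, r+17=i, e+17=v, l+17=c, y+17=p.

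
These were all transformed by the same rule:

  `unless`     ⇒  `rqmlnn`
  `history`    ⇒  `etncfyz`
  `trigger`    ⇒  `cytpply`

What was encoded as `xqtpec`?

knight

u(20)→r(17) and n(13)→q(16) fit y≡15x+3 (mod 26); the inverse of 15 mod 26 is 7. Treating letters as 0–25, the rule is x ↦ 15x + 3 (mod 26).
Decoding xqtpec: x(23)→7·(23−3)≡10=k; q(16)→7·(16−3)≡13=n; t(19)→7·(19−3)≡8=i; p(15)→7·(15−3)≡6=g; e(4)→7·(4−3)≡7=h; c(2)→7·(2−3)≡19=t (all mod 26).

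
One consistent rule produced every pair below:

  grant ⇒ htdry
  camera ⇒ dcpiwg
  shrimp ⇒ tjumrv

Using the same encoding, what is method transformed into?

ngwltj

Letter i (0-indexed) is shifted by i+1, so successive shifts are 1, 2, 3, ….
For method: m+1=n, e+2=g, t+3=w, h+4=l, o+5=t, d+6=j.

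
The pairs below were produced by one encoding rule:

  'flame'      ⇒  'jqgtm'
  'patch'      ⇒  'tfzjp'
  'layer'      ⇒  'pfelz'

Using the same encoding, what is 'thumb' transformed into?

xmatj

In flame: f→j is +4, l→q is +5, a→g is +6, m→t is +7 — the shift increases by 1 each position. The shift increases by 1 at each position, starting from +4: 4, 5, 6, ….
Applying it to thumb: t+4=x, h+5=m, u+6=a, m+7=t, b+8=j.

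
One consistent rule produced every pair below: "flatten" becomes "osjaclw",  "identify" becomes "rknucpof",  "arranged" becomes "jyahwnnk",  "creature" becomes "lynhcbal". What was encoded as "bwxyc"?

sport

Shifts by position in flatten: pos 0: f→o (+9), pos 1: l→s (+7), pos 2: a→j (+9), pos 3: t→a (+7) — repeating every 2. It's a Vigenère-style cipher with numeric key [9,7]: position i shifts by key[i mod 2].
Reversing it on bwxyc: b−9=s, w−7=p, x−9=o, y−7=r, c−9=t.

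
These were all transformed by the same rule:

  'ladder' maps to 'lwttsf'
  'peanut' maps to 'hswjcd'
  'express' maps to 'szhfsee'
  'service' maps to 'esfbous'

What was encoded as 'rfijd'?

Each letter's alphabet position (a=0..z=25) is mapped through 25·x+22 mod 26 — an affine cipher.
Reversing it on rfijd: r(17)→25·(17−22)≡5=f; f(5)→25·(5−22)≡17=r; i(8)→25·(8−22)≡14=o; j(9)→25·(9−22)≡13=n; d(3)→25·(3−22)≡19=t (all mod 26).

front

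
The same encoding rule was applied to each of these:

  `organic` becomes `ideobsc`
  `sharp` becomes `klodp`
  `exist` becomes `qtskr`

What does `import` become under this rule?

o(14)→i(8) and r(17)→d(3) fit y≡7x+14 (mod 26); the inverse of 7 mod 26 is 15. Treating letters as 0–25, the rule is x ↦ 7x + 14 (mod 26).
For import: i(8)→7·8+14≡18=s; m(12)→7·12+14≡20=u; p(15)→7·15+14≡15=p; o(14)→7·14+14≡8=i; r(17)→7·17+14≡3=d; t(19)→7·19+14≡17=r (all mod 26).

supidr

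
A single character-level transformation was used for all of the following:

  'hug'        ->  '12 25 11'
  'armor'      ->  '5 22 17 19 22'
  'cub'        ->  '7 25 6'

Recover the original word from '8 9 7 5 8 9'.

decade

h is letter #8 and maps to 12: an offset of 4. Letters become their 1-based position plus 4 (so a→5, b→6, …).
Undoing it on 8 9 7 5 8 9: 8→(8−4)÷1=4=d, 9→(9−4)÷1=5=e, 7→(7−4)÷1=3=c, 5→(5−4)÷1=1=a, 8→(8−4)÷1=4=d, 9→(9−4)÷1=5=e.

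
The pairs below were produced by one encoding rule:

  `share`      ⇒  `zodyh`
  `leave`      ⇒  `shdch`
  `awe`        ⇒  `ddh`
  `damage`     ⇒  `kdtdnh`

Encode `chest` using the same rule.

The shift depends on letter class: consonant s→z is +7, but vowel a→d is +3. The rule splits by letter class: vowels +3, consonants +7.
Applying it to chest: c(cons)+7=j, h(cons)+7=o, e(vowel)+3=h, s(cons)+7=z, t(cons)+7=a.

johza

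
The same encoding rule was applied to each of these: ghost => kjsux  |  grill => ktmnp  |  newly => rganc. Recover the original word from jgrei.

Shifts by position in ghost: pos 0: g→k (+4), pos 1: h→j (+2), pos 2: o→s (+4), pos 3: s→u (+2) — repeating every 2. A repeating key of period 2 is used — shifts +4, +2 over and over.
Reversing it on jgrei: j−4=f, g−2=e, r−4=n, e−2=c, i−4=e.

fence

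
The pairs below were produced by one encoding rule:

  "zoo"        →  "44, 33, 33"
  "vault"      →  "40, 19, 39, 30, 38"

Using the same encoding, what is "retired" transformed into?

36, 23, 38, 27, 36, 23, 22

Each letter is replaced by its alphabet position (a=1..z=26) + 18.
Applying it to retired: r=18→36, e=5→23, t=20→38, i=9→27, r=18→36, e=5→23, d=4→22.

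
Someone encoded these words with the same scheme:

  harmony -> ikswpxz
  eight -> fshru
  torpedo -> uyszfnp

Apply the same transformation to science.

A repeating key of period 2 is used — shifts +1, +10 over and over.
Applying it to science: s+1=t, c+10=m, i+1=j, e+10=o, n+1=o, c+10=m, e+1=f.

tmjoomf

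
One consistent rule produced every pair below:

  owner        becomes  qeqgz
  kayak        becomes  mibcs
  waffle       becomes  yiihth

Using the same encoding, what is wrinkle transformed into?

Shifts by position in owner: pos 0: o→q (+2), pos 1: w→e (+8), pos 2: n→q (+3), pos 3: e→g (+2), pos 4: r→z (+8) — repeating every 3. It's a Vigenère-style cipher with numeric key [2,8,3]: position i shifts by key[i mod 3].
On wrinkle: w+2=y, r+8=z, i+3=l, n+2=p, k+8=s, l+3=o, e+2=g.

yzlpsog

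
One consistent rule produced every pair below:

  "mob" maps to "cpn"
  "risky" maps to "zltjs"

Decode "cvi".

The output letters match the input read backwards, each shifted +1: mob reversed is bom. Read the word backwards and shift each letter +1.
Reversing it on cvi: shift back: c−1=b, v−1=u, i−1=h → buh; then reverse → hub.

hub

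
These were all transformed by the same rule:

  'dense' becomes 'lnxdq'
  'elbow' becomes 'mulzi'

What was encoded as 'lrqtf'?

Each letter shifts forward by (position + 8), i.e. 8, 9, 10, … — the shift grows by one for each successive letter.
Reversing it on lrqtf: l−8=d, r−9=i, q−10=g, t−11=i, f−12=t.

digit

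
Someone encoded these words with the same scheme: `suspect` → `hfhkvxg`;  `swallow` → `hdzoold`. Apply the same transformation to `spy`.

Each pair mirrors across the alphabet (s↔h, u↔f, s↔h): positions sum to 25. Each letter is replaced by its mirror in the alphabet: a↔z, b↔y, c↔x, and so on (the Atbash cipher).
Applying it to spy: s↔h, p↔k, y↔b.

hkb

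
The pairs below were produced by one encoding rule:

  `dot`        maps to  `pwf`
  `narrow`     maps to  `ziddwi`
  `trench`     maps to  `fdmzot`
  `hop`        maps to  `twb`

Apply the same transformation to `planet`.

bxizmf

Vowels shift forward by 8 and consonants shift forward by 12.
On planet: p(cons)+12=b, l(cons)+12=x, a(vowel)+8=i, n(cons)+12=z, e(vowel)+8=m, t(cons)+12=f.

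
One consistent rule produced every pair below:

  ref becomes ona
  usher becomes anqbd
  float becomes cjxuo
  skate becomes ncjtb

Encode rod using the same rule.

mxa

Read the word backwards and shift each letter +9.
On rod: reverse → dor; then shift: d+9=m, o+9=x, r+9=a.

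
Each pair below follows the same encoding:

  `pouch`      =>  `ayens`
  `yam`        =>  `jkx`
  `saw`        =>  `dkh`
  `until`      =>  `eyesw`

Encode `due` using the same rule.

oeo

The shift depends on letter class: consonant p→a is +11, but vowel o→y is +10. The rule splits by letter class: vowels +10, consonants +11.
Applying it to due: d(cons)+11=o, u(vowel)+10=e, e(vowel)+10=o.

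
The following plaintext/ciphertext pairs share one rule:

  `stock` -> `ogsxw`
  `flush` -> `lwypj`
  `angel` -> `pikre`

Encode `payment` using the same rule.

xriqcet

The output letters match the input read backwards, each shifted +4: stock reversed is kcots. Two steps: reverse the string, then apply a Caesar shift of +4.
For payment: reverse → tnemyap; then shift: t+4=x, n+4=r, e+4=i, m+4=q, y+4=c, a+4=e, p+4=t.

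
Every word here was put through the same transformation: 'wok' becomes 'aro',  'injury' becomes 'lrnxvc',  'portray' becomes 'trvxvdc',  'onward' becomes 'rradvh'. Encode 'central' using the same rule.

The rule splits by letter class: vowels +3, consonants +4.
Applying it to central: c(cons)+4=g, e(vowel)+3=h, n(cons)+4=r, t(cons)+4=x, r(cons)+4=v, a(vowel)+3=d, l(cons)+4=p.

ghrxvdp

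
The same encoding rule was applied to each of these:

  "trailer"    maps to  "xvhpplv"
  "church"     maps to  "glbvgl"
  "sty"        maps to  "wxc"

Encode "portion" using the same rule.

The shift depends on letter class: consonant t→x is +4, but vowel a→h is +7. The rule splits by letter class: vowels +7, consonants +4.
Applying it to portion: p(cons)+4=t, o(vowel)+7=v, r(cons)+4=v, t(cons)+4=x, i(vowel)+7=p, o(vowel)+7=v, n(cons)+4=r.

tvvxpvr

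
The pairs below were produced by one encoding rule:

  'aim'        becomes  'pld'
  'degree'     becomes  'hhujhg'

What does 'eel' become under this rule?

The output letters match the input read backwards, each shifted +3: aim reversed is mia. Two steps: reverse the string, then apply a Caesar shift of +3.
For eel: reverse → lee; then shift: l+3=o, e+3=h, e+3=h.

ohh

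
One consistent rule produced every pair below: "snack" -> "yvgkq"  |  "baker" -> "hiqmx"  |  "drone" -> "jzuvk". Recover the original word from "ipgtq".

chalk

Shifts by position in snack: pos 0: s→y (+6), pos 1: n→v (+8), pos 2: a→g (+6), pos 3: c→k (+8) — repeating every 2. A repeating key of period 2 is used — shifts +6, +8 over and over.
Decoding ipgtq: i−6=c, p−8=h, g−6=a, t−8=l, q−6=k.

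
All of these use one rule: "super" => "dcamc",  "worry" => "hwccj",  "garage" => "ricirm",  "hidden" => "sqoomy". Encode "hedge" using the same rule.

smorm

The shift depends on letter class: consonant s→d is +11, but vowel u→c is +8. Vowels shift forward by 8 and consonants shift forward by 11.
Applying it to hedge: h(cons)+11=s, e(vowel)+8=m, d(cons)+11=o, g(cons)+11=r, e(vowel)+8=m.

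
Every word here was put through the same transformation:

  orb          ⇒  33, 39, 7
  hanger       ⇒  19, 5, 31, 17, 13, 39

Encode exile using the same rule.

o(#15)→33 and r(#18)→39: differences scale by 2, so n = 2·pos + 3. Each letter becomes 2×(its alphabet position, a=1..z=26) + 3.
Applying it to exile: e=5→13, x=24→51, i=9→21, l=12→27, e=5→13.

13, 51, 21, 27, 13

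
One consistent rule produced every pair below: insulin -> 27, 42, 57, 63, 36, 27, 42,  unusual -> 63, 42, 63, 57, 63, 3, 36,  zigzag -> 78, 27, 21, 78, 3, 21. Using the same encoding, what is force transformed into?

Each letter becomes 3×(its alphabet position, a=1..z=26).
For force: f=6→18, o=15→45, r=18→54, c=3→9, e=5→15.

18, 45, 54, 9, 15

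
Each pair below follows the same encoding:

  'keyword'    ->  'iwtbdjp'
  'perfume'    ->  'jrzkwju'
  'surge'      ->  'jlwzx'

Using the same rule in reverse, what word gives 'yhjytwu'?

The output letters match the input read backwards, each shifted +5: keyword reversed is drowyek. Read the word backwards and shift each letter +5.
Reversing it on yhjytwu: shift back: y−5=t, h−5=c, j−5=e, y−5=t, t−5=o, w−5=r, u−5=p → tcetorp; then reverse → protect.

protect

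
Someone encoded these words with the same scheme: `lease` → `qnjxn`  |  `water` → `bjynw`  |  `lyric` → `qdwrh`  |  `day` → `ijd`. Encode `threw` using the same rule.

ymwnb

The rule splits by letter class: vowels +9, consonants +5.
Applying it to threw: t(cons)+5=y, h(cons)+5=m, r(cons)+5=w, e(vowel)+9=n, w(cons)+5=b.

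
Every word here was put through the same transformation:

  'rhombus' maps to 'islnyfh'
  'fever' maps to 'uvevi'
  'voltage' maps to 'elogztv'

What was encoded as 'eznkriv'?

This is the alphabet-reversal cipher (Atbash): a becomes z, b becomes y, etc.
Decoding eznkriv: e↔v, z↔a, n↔m, k↔p, r↔i, i↔r, v↔e.

vampire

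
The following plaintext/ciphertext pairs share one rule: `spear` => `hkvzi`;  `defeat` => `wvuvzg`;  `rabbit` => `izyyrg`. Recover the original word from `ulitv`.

Letters are reflected about the middle of the alphabet (position → 25−position): Atbash.
Undoing it on ulitv: u↔f, l↔o, i↔r, t↔g, v↔e.

forge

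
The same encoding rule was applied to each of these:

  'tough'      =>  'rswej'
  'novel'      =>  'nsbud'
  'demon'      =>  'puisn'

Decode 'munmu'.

t(19)→r(17) and o(14)→s(18) fit y≡5x+0 (mod 26); the inverse of 5 mod 26 is 21. Each letter's alphabet position (a=0..z=25) is mapped through 5·x+0 mod 26 — an affine cipher.
Reversing it on munmu: m(12)→21·(12−0)≡18=s; u(20)→21·(20−0)≡4=e; n(13)→21·(13−0)≡13=n; m(12)→21·(12−0)≡18=s; u(20)→21·(20−0)≡4=e (all mod 26).

sense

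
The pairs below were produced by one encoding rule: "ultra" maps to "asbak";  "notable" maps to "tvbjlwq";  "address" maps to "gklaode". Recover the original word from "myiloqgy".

graceful

In ultra: u→a is +6, l→s is +7, t→b is +8, r→a is +9 — the shift increases by 1 each position. Each letter shifts forward by (position + 6), i.e. 6, 7, 8, … — the shift grows by one for each successive letter.
Undoing it on myiloqgy: m−6=g, y−7=r, i−8=a, l−9=c, o−10=e, q−11=f, g−12=u, y−13=l.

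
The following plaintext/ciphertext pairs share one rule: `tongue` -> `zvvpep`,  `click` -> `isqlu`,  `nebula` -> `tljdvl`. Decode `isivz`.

In tongue: t→z is +6, o→v is +7, n→v is +8, g→p is +9 — the shift increases by 1 each position. Letter i (0-indexed) is shifted by i+6, so successive shifts are 6, 7, 8, ….
Decoding isivz: i−6=c, s−7=l, i−8=a, v−9=m, z−10=p.

clamp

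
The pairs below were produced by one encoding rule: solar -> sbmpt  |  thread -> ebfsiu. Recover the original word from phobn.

The output letters match the input read backwards, each shifted +1: solar reversed is ralos. The word is reversed, then every letter is shifted forward by 1.
Reversing it on phobn: shift back: p−1=o, h−1=g, o−1=n, b−1=a, n−1=m → ognam; then reverse → mango.

mango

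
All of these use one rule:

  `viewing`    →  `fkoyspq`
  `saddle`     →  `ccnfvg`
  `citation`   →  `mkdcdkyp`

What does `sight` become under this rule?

Shifts by position in viewing: pos 0: v→f (+10), pos 1: i→k (+2), pos 2: e→o (+10), pos 3: w→y (+2) — repeating every 2. It's a Vigenère-style cipher with numeric key [10,2]: position i shifts by key[i mod 2].
Applying it to sight: s+10=c, i+2=k, g+10=q, h+2=j, t+10=d.

ckqjd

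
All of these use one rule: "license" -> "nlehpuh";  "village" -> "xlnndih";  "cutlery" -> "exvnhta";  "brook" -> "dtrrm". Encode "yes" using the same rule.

ahu

The shift depends on letter class: consonant l→n is +2, but vowel i→l is +3. Vowels shift forward by 3 and consonants shift forward by 2.
For yes: y(cons)+2=a, e(vowel)+3=h, s(cons)+2=u.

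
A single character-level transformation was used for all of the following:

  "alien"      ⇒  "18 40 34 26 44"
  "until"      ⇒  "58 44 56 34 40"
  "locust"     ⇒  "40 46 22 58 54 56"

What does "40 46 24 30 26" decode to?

lodge

a(#1)→18 and l(#12)→40: differences scale by 2, so n = 2·pos + 16. The formula is n = 2×(alphabet index, a=1) + 16.
Reversing it on 40 46 24 30 26: 40→(40−16)÷2=12=l, 46→(46−16)÷2=15=o, 24→(24−16)÷2=4=d, 30→(30−16)÷2=7=g, 26→(26−16)÷2=5=e.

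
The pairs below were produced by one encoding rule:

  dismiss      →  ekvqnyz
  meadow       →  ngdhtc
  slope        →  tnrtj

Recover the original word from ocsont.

In dismiss: d→e is +1, i→k is +2, s→v is +3, m→q is +4 — the shift increases by 1 each position. Each letter shifts forward by (position + 1), i.e. 1, 2, 3, … — the shift grows by one for each successive letter.
Decoding ocsont: o−1=n, c−2=a, s−3=p, o−4=k, n−5=i, t−6=n.

napkin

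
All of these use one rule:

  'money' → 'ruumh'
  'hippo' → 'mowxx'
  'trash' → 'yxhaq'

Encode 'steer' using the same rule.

The shift increases by 1 at each position, starting from +5: 5, 6, 7, ….
On steer: s+5=x, t+6=z, e+7=l, e+8=m, r+9=a.

xzlma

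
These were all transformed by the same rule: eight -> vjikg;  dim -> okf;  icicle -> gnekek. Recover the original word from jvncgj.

Two steps: reverse the string, then apply a Caesar shift of +2.
Decoding jvncgj: shift back: j−2=h, v−2=t, n−2=l, c−2=a, g−2=e, j−2=h → htlaeh; then reverse → health.

health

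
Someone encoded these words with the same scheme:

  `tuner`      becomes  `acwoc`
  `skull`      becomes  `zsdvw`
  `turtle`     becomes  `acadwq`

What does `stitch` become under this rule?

In tuner: t→a is +7, u→c is +8, n→w is +9, e→o is +10 — the shift increases by 1 each position. Each letter shifts forward by (position + 7), i.e. 7, 8, 9, … — the shift grows by one for each successive letter.
Applying it to stitch: s+7=z, t+8=b, i+9=r, t+10=d, c+11=n, h+12=t.

zbrdnt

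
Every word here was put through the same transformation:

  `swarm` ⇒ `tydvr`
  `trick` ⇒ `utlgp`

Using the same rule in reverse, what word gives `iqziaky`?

however

Letter i (0-indexed) is shifted by i+1, so successive shifts are 1, 2, 3, ….
Undoing it on iqziaky: i−1=h, q−2=o, z−3=w, i−4=e, a−5=v, k−6=e, y−7=r.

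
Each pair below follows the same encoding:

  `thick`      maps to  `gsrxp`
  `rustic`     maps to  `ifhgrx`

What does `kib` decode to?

pry

Each pair mirrors across the alphabet (t↔g, h↔s, i↔r): positions sum to 25. Each letter is replaced by its mirror in the alphabet: a↔z, b↔y, c↔x, and so on (the Atbash cipher).
Decoding kib: k↔p, i↔r, b↔y.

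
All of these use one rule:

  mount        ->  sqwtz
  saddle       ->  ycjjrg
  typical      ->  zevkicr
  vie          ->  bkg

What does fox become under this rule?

lqd

The shift depends on letter class: consonant m→s is +6, but vowel o→q is +2. The rule splits by letter class: vowels +2, consonants +6.
For fox: f(cons)+6=l, o(vowel)+2=q, x(cons)+6=d.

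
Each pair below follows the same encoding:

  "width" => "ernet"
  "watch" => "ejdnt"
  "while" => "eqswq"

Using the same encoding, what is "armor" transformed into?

iawzd

In width: w→e is +8, i→r is +9, d→n is +10, t→e is +11 — the shift increases by 1 each position. Letter i (0-indexed) is shifted by i+8, so successive shifts are 8, 9, 10, ….
Applying it to armor: a+8=i, r+9=a, m+10=w, o+11=z, r+12=d.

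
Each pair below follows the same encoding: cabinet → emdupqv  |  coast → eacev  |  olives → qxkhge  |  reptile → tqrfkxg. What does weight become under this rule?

Shifts by position in cabinet: pos 0: c→e (+2), pos 1: a→m (+12), pos 2: b→d (+2), pos 3: i→u (+12) — repeating every 2. It's a Vigenère-style cipher with numeric key [2,12]: position i shifts by key[i mod 2].
On weight: w+2=y, e+12=q, i+2=k, g+12=s, h+2=j, t+12=f.

yqksjf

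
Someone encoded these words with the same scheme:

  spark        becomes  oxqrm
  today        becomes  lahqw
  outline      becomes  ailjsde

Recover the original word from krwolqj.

s(18)→o(14) and p(15)→x(23) fit y≡23x+16 (mod 26); the inverse of 23 mod 26 is 17. Treating letters as 0–25, the rule is x ↦ 23x + 16 (mod 26).
Decoding krwolqj: k(10)→17·(10−16)≡2=c; r(17)→17·(17−16)≡17=r; w(22)→17·(22−16)≡24=y; o(14)→17·(14−16)≡18=s; l(11)→17·(11−16)≡19=t; q(16)→17·(16−16)≡0=a; j(9)→17·(9−16)≡11=l (all mod 26).

crystal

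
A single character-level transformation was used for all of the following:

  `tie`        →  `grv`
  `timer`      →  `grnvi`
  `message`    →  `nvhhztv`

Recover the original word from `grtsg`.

Each pair mirrors across the alphabet (t↔g, i↔r, e↔v): positions sum to 25. This is the alphabet-reversal cipher (Atbash): a becomes z, b becomes y, etc.
Reversing it on grtsg: g↔t, r↔i, t↔g, s↔h, g↔t.

tight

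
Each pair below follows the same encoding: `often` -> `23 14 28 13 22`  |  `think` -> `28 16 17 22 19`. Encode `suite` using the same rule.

27 29 17 28 13

o is letter #15 and maps to 23: an offset of 8. Letters become their 1-based position plus 8 (so a→9, b→10, …).
For suite: s=19→27, u=21→29, i=9→17, t=20→28, e=5→13.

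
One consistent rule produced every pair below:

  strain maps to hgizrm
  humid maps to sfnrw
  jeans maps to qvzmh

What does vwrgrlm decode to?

Each pair mirrors across the alphabet (s↔h, t↔g, r↔i): positions sum to 25. Each letter is replaced by its mirror in the alphabet: a↔z, b↔y, c↔x, and so on (the Atbash cipher).
Undoing it on vwrgrlm: v↔e, w↔d, r↔i, g↔t, r↔i, l↔o, m↔n.

edition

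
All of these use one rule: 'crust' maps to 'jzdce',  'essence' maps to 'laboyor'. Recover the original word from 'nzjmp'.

grace

In crust: c→j is +7, r→z is +8, u→d is +9, s→c is +10 — the shift increases by 1 each position. Each letter shifts forward by (position + 7), i.e. 7, 8, 9, … — the shift grows by one for each successive letter.
Decoding nzjmp: n−7=g, z−8=r, j−9=a, m−10=c, p−11=e.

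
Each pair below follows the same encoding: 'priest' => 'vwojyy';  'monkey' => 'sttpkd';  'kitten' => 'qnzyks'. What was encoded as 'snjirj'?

Shifts by position in priest: pos 0: p→v (+6), pos 1: r→w (+5), pos 2: i→o (+6), pos 3: e→j (+5) — repeating every 2. It's a Vigenère-style cipher with numeric key [6,5]: position i shifts by key[i mod 2].
Reversing it on snjirj: s−6=m, n−5=i, j−6=d, i−5=d, r−6=l, j−5=e.

middle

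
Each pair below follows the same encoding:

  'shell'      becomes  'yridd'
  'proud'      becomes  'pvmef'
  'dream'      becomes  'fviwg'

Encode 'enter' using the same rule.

ijbiv

Treating letters as 0–25, the rule is x ↦ 3x + 22 (mod 26).
For enter: e(4)→3·4+22≡8=i; n(13)→3·13+22≡9=j; t(19)→3·19+22≡1=b; e(4)→3·4+22≡8=i; r(17)→3·17+22≡21=v (all mod 26).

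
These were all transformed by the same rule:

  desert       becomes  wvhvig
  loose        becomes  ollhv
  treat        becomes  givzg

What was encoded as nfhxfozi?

Each pair mirrors across the alphabet (d↔w, e↔v, s↔h): positions sum to 25. Each letter is replaced by its mirror in the alphabet: a↔z, b↔y, c↔x, and so on (the Atbash cipher).
Decoding nfhxfozi: n↔m, f↔u, h↔s, x↔c, f↔u, o↔l, z↔a, i↔r.

muscular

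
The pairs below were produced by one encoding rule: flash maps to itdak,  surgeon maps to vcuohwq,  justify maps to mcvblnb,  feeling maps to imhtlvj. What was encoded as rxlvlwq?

opinion

Shifts by position in flash: pos 0: f→i (+3), pos 1: l→t (+8), pos 2: a→d (+3), pos 3: s→a (+8) — repeating every 2. The shifts repeat in a cycle of length 2: positions 0,1,… shift by +3, +8, then the pattern repeats.
Reversing it on rxlvlwq: r−3=o, x−8=p, l−3=i, v−8=n, l−3=i, w−8=o, q−3=n.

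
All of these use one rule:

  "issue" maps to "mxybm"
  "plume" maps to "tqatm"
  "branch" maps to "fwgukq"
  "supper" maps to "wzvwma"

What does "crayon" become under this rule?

In issue: i→m is +4, s→x is +5, s→y is +6, u→b is +7 — the shift increases by 1 each position. Letter i (0-indexed) is shifted by i+4, so successive shifts are 4, 5, 6, ….
On crayon: c+4=g, r+5=w, a+6=g, y+7=f, o+8=w, n+9=w.

gwgfww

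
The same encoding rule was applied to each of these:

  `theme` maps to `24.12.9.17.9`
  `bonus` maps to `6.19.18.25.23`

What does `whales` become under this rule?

27.12.5.16.9.23

Letters become their 1-based position plus 4 (so a→5, b→6, …).
Applying it to whales: w=23→27, h=8→12, a=1→5, l=12→16, e=5→9, s=19→23.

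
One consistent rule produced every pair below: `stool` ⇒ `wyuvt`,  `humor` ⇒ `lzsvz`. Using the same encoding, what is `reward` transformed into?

In stool: s→w is +4, t→y is +5, o→u is +6, o→v is +7 — the shift increases by 1 each position. Letter i (0-indexed) is shifted by i+4, so successive shifts are 4, 5, 6, ….
On reward: r+4=v, e+5=j, w+6=c, a+7=h, r+8=z, d+9=m.

vjchzm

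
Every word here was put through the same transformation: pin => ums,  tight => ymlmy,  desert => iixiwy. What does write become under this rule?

The shift depends on letter class: consonant p→u is +5, but vowel i→m is +4. Two shifts are in play — +4 for a/e/i/o/u, +5 for every other letter.
For write: w(cons)+5=b, r(cons)+5=w, i(vowel)+4=m, t(cons)+5=y, e(vowel)+4=i.

bwmyi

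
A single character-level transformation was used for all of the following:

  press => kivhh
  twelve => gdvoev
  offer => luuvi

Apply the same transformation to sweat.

Letters are reflected about the middle of the alphabet (position → 25−position): Atbash.
For sweat: s↔h, w↔d, e↔v, a↔z, t↔g.

hdvzg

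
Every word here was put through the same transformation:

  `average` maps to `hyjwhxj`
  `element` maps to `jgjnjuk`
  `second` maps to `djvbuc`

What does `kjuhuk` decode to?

tenant

This is an affine cipher: with a=0,…,z=25, each position x becomes (7x+7) mod 26.
Decoding kjuhuk: k(10)→15·(10−7)≡19=t; j(9)→15·(9−7)≡4=e; u(20)→15·(20−7)≡13=n; h(7)→15·(7−7)≡0=a; u(20)→15·(20−7)≡13=n; k(10)→15·(10−7)≡19=t (all mod 26).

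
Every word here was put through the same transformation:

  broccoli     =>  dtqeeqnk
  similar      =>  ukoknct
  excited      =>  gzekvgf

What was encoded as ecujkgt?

Compare letters: b→d is +2, r→t is +2, o→q is +2 — a constant shift. This is a Caesar cipher with shift 2.
Reversing it on ecujkgt: e−2=c, c−2=a, u−2=s, j−2=h, k−2=i, g−2=e, t−2=r.

cashier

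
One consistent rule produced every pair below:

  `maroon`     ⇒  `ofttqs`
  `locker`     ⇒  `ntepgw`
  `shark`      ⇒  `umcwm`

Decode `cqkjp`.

alien

It's a Vigenère-style cipher with numeric key [2,5]: position i shifts by key[i mod 2].
Undoing it on cqkjp: c−2=a, q−5=l, k−2=i, j−5=e, p−2=n.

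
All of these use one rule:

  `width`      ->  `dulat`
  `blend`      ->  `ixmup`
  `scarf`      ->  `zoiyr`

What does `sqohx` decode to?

Shifts by position in width: pos 0: w→d (+7), pos 1: i→u (+12), pos 2: d→l (+8), pos 3: t→a (+7), pos 4: h→t (+12) — repeating every 3. A repeating key of period 3 is used — shifts +7, +12, +8 over and over.
Reversing it on sqohx: s−7=l, q−12=e, o−8=g, h−7=a, x−12=l.

legal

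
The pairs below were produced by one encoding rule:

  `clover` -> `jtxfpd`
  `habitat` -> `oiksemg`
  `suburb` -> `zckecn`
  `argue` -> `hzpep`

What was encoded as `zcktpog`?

subject

The shift increases by 1 at each position, starting from +7: 7, 8, 9, ….
Undoing it on zcktpog: z−7=s, c−8=u, k−9=b, t−10=j, p−11=e, o−12=c, g−13=t.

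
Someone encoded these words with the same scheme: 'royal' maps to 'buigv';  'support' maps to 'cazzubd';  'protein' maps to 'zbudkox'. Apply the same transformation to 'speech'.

czkkmr

The shift depends on letter class: consonant r→b is +10, but vowel o→u is +6. Vowels shift forward by 6 and consonants shift forward by 10.
On speech: s(cons)+10=c, p(cons)+10=z, e(vowel)+6=k, e(vowel)+6=k, c(cons)+10=m, h(cons)+10=r.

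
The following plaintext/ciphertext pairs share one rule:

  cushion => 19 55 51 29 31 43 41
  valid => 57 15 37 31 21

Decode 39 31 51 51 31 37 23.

c(#3)→19 and u(#21)→55: differences scale by 2, so n = 2·pos + 13. The formula is n = 2×(alphabet index, a=1) + 13.
Reversing it on 39 31 51 51 31 37 23: 39→(39−13)÷2=13=m, 31→(31−13)÷2=9=i, 51→(51−13)÷2=19=s, 51→(51−13)÷2=19=s, 31→(31−13)÷2=9=i, 37→(37−13)÷2=12=l, 23→(23−13)÷2=5=e.

missile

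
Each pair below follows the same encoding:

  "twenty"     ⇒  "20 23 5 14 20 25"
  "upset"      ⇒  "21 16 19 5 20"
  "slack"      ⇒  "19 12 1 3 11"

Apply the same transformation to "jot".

10 15 20

t is letter #20 and maps to 20: an offset of 0. Letters become their 1-indexed alphabet positions: a=1 … z=26.
Applying it to jot: j=10→10, o=15→15, t=20→20.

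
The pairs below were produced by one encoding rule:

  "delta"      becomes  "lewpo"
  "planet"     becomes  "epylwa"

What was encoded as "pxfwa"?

plume

The word is reversed, then every letter is shifted forward by 11.
Undoing it on pxfwa: shift back: p−11=e, x−11=m, f−11=u, w−11=l, a−11=p → emulp; then reverse → plume.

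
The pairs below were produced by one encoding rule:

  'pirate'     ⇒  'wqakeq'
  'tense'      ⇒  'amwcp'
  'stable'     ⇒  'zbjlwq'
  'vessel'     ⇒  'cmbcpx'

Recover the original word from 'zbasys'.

string

In pirate: p→w is +7, i→q is +8, r→a is +9, a→k is +10 — the shift increases by 1 each position. Each letter shifts forward by (position + 7), i.e. 7, 8, 9, … — the shift grows by one for each successive letter.
Reversing it on zbasys: z−7=s, b−8=t, a−9=r, s−10=i, y−11=n, s−12=g.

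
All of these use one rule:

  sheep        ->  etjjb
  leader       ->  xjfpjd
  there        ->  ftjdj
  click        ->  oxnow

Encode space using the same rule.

ebfoj

Vowels shift forward by 5 and consonants shift forward by 12.
Applying it to space: s(cons)+12=e, p(cons)+12=b, a(vowel)+5=f, c(cons)+12=o, e(vowel)+5=j.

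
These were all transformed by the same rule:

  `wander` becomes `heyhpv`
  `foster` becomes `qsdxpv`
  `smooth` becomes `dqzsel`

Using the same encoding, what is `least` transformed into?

wilwe

The shifts repeat in a cycle of length 2: positions 0,1,… shift by +11, +4, then the pattern repeats.
Applying it to least: l+11=w, e+4=i, a+11=l, s+4=w, t+11=e.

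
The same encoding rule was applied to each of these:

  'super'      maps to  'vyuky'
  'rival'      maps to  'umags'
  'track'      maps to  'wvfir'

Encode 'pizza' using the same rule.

In super: s→v is +3, u→y is +4, p→u is +5, e→k is +6 — the shift increases by 1 each position. Each letter shifts forward by (position + 3), i.e. 3, 4, 5, … — the shift grows by one for each successive letter.
On pizza: p+3=s, i+4=m, z+5=e, z+6=f, a+7=h.

smefh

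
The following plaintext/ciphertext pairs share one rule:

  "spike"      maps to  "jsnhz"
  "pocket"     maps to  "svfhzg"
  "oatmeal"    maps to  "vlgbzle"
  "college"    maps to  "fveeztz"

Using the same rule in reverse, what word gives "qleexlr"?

Each letter's alphabet position (a=0..z=25) is mapped through 23·x+11 mod 26 — an affine cipher.
Reversing it on qleexlr: q(16)→17·(16−11)≡7=h; l(11)→17·(11−11)≡0=a; e(4)→17·(4−11)≡11=l; e(4)→17·(4−11)≡11=l; x(23)→17·(23−11)≡22=w; l(11)→17·(11−11)≡0=a; r(17)→17·(17−11)≡24=y (all mod 26).

hallway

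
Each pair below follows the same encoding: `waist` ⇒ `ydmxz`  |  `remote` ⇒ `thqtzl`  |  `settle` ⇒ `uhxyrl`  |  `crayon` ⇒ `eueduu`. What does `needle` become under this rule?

Each letter shifts forward by (position + 2), i.e. 2, 3, 4, … — the shift grows by one for each successive letter.
On needle: n+2=p, e+3=h, e+4=i, d+5=i, l+6=r, e+7=l.

phiirl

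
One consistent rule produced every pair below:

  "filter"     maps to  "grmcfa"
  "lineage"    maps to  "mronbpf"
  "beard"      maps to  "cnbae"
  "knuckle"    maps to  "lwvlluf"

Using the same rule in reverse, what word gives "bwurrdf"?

antique

Shifts by position in filter: pos 0: f→g (+1), pos 1: i→r (+9), pos 2: l→m (+1), pos 3: t→c (+9) — repeating every 2. The shifts repeat in a cycle of length 2: positions 0,1,… shift by +1, +9, then the pattern repeats.
Decoding bwurrdf: b−1=a, w−9=n, u−1=t, r−9=i, r−1=q, d−9=u, f−1=e.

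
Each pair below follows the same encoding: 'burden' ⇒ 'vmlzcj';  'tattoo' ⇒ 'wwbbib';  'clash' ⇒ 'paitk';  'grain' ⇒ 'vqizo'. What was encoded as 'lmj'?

bed

The output letters match the input read backwards, each shifted +8: burden reversed is nedrub. The word is reversed, then every letter is shifted forward by 8.
Decoding lmj: shift back: l−8=d, m−8=e, j−8=b → deb; then reverse → bed.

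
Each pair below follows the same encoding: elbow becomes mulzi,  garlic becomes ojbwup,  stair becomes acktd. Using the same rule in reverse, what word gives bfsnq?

In elbow: e→m is +8, l→u is +9, b→l is +10, o→z is +11 — the shift increases by 1 each position. The shift increases by 1 at each position, starting from +8: 8, 9, 10, ….
Undoing it on bfsnq: b−8=t, f−9=w, s−10=i, n−11=c, q−12=e.

twice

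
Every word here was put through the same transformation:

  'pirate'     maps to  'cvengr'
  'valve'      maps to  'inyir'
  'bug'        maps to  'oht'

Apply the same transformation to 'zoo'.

Compare letters: p→c is +13, i→v is +13, r→e is +13 — a constant shift. This is a Caesar cipher with shift 13.
On zoo: z+13=m, o+13=b, o+13=b.

mbb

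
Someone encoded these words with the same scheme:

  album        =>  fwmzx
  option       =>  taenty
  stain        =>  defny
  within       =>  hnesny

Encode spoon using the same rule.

The shift depends on letter class: consonant l→w is +11, but vowel a→f is +5. The rule splits by letter class: vowels +5, consonants +11.
For spoon: s(cons)+11=d, p(cons)+11=a, o(vowel)+5=t, o(vowel)+5=t, n(cons)+11=y.

datty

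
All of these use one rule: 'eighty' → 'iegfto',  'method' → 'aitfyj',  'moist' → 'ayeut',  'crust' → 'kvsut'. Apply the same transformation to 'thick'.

e(4)→i(8) and i(8)→e(4) fit y≡25x+12 (mod 26); the inverse of 25 mod 26 is 25. This is an affine cipher: with a=0,…,z=25, each position x becomes (25x+12) mod 26.
On thick: t(19)→25·19+12≡19=t; h(7)→25·7+12≡5=f; i(8)→25·8+12≡4=e; c(2)→25·2+12≡10=k; k(10)→25·10+12≡2=c (all mod 26).

tfekc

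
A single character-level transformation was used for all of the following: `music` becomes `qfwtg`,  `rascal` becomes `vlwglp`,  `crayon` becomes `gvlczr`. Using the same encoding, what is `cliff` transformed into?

The shift depends on letter class: consonant m→q is +4, but vowel u→f is +11. The rule splits by letter class: vowels +11, consonants +4.
On cliff: c(cons)+4=g, l(cons)+4=p, i(vowel)+11=t, f(cons)+4=j, f(cons)+4=j.

gptjj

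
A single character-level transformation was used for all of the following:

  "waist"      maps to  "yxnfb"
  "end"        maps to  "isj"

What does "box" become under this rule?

Read the word backwards and shift each letter +5.
On box: reverse → xob; then shift: x+5=c, o+5=t, b+5=g.

ctg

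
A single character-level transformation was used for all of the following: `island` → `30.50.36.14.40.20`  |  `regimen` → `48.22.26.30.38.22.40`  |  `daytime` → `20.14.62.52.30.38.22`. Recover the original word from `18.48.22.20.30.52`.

i(#9)→30 and s(#19)→50: differences scale by 2, so n = 2·pos + 12. Each letter becomes 2×(its alphabet position, a=1..z=26) + 12.
Undoing it on 18.48.22.20.30.52: 18→(18−12)÷2=3=c, 48→(48−12)÷2=18=r, 22→(22−12)÷2=5=e, 20→(20−12)÷2=4=d, 30→(30−12)÷2=9=i, 52→(52−12)÷2=20=t.

credit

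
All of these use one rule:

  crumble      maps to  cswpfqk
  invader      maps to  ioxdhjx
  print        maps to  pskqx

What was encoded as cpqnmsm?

In crumble: c→c is +0, r→s is +1, u→w is +2, m→p is +3 — the shift increases by 1 each position. Each letter shifts forward by its position index (0, 1, 2, …) — the shift grows by one for each successive letter.
Reversing it on cpqnmsm: c−0=c, p−1=o, q−2=o, n−3=k, m−4=i, s−5=n, m−6=g.

cooking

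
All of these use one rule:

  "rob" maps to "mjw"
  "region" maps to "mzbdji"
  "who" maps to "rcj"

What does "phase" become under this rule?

Compare letters: r→m is +21, o→j is +21, b→w is +21 — a constant shift. Each letter is shifted forward by 21 in the alphabet (a Caesar shift of +21).
For phase: p+21=k, h+21=c, a+21=v, s+21=n, e+21=z.

kcvnz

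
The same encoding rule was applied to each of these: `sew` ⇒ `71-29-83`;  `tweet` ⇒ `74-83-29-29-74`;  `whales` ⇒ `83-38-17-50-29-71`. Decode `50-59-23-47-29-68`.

locker

s(#19)→71 and e(#5)→29: differences scale by 3, so n = 3·pos + 14. Each letter becomes 3×(its alphabet position, a=1..z=26) + 14.
Undoing it on 50-59-23-47-29-68: 50→(50−14)÷3=12=l, 59→(59−14)÷3=15=o, 23→(23−14)÷3=3=c, 47→(47−14)÷3=11=k, 29→(29−14)÷3=5=e, 68→(68−14)÷3=18=r.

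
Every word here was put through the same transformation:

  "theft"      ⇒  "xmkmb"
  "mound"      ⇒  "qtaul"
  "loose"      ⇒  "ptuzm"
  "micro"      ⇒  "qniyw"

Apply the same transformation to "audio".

In theft: t→x is +4, h→m is +5, e→k is +6, f→m is +7 — the shift increases by 1 each position. Letter i (0-indexed) is shifted by i+4, so successive shifts are 4, 5, 6, ….
On audio: a+4=e, u+5=z, d+6=j, i+7=p, o+8=w.

ezjpw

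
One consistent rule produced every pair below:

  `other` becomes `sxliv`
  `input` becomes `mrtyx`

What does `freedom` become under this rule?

This is a Caesar cipher with shift 4.
For freedom: f+4=j, r+4=v, e+4=i, e+4=i, d+4=h, o+4=s, m+4=q.

jviihsq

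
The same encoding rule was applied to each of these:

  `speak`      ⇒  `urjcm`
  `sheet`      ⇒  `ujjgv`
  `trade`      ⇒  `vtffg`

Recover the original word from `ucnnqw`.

sailor

Shifts by position in speak: pos 0: s→u (+2), pos 1: p→r (+2), pos 2: e→j (+5), pos 3: a→c (+2), pos 4: k→m (+2) — repeating every 3. It's a Vigenère-style cipher with numeric key [2,2,5]: position i shifts by key[i mod 3].
Reversing it on ucnnqw: u−2=s, c−2=a, n−5=i, n−2=l, q−2=o, w−5=r.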